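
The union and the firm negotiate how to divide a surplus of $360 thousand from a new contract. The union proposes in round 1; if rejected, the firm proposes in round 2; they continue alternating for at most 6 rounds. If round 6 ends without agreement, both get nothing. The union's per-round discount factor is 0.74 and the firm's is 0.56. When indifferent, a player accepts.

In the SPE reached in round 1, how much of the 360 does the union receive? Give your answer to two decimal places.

251.24

Work backward from the last round.
Round 6 (the firm proposes): the union will accept anything ≥ 0, so the firm offers 0 and keeps 360.
Round 5 (the union proposes): the firm can get 360 next round, worth 0.56 × 360 = 201.6 now; the union offers that and keeps 158.4.
Round 4 (the firm proposes): the union can get 158.4 next round, worth 0.74 × 158.4 = 117.216 now, so the firm offers 117.216, keeping 242.784.
Round 3 (the union proposes): the firm can get 242.784 next round, worth 0.56 × 242.784 = 135.95904 now; the union offers that and keeps 224.04096.
Round 2 (the firm proposes): the union can get 224.04096 next round, worth 0.74 × 224.04096 = 165.7903104 now; the firm offers that and keeps 194.2096896.
Round 1 (the union proposes): the firm can get 194.2096896 next round, worth 0.56 × 194.2096896 = 108.757426176 now. The union offers 108.757426176 and keeps 360 − 108.757426176 = 251.242573824.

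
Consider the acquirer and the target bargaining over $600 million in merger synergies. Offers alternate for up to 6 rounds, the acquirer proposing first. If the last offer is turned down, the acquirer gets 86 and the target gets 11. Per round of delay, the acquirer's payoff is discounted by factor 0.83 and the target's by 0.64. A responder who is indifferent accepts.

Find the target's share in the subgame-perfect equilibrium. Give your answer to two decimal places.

Solve by backward induction from round 6.
Round 6 (the target proposes): the acquirer gets 86 if talks fail, so the target offers 86 and keeps 514.
Round 5 (the acquirer proposes): the target can get 514 next round, worth 0.64 × 514 = 328.96 now; the acquirer offers that and keeps 271.04.
Round 4 (the target proposes): the acquirer can get 271.04 next round, worth 0.83 × 271.04 = 224.9632 now, so the target offers 224.9632, keeping 375.0368.
Round 3 (the acquirer proposes): the target can get 375.0368 next round, worth 0.64 × 375.0368 = 240.023552 now, so the acquirer offers 240.023552, keeping 359.976448.
Round 2 (the target proposes): the acquirer can get 359.976448 next round, worth 0.83 × 359.976448 = 298.78045184 now. The target offers 298.78045184 and keeps 600 − 298.78045184 = 301.21954816.
Round 1 (the acquirer proposes): the target can get 301.21954816 next round, worth 0.64 × 301.21954816 = 192.7805108224 now. The acquirer offers 192.7805108224 and keeps 600 − 192.7805108224 = 407.2194891776.

192.78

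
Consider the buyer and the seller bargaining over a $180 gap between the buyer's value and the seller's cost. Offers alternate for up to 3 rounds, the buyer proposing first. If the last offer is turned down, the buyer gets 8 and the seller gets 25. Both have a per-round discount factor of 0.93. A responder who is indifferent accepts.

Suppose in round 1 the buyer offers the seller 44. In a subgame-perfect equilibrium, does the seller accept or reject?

Accept

Round 3 (the buyer proposes): the seller gets 25 if talks fail, so the buyer offers 25 and keeps 155.
Round 2 (the seller proposes): the buyer can get 155 next round, worth 0.93 × 155 = 144.15 now. The seller offers 144.15 and keeps 180 − 144.15 = 35.85.
So by rejecting in round 1, the seller gets 35.85 next round, worth 0.93 × 35.85 = 33.3405 now.
Offer 44 ≥ 33.3405, so the seller accepts.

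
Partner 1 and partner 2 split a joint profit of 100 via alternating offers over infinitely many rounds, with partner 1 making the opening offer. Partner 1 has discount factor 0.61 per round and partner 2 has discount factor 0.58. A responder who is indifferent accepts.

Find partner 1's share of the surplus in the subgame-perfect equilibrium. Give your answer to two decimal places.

65.00

In a stationary SPE each proposer offers the other exactly their discounted continuation value.
If partner 1 keeps x when proposing and partner 2 keeps y when proposing, then x = 100 − 0.58y and y = 100 − 0.61x.
Solving: x = 100(1 − 0.58) / (1 − 0.61·0.58) = 42 / 0.6462 ≈ 64.9954.
Partner 2 gets 100 − 64.9954 ≈ 35.0046.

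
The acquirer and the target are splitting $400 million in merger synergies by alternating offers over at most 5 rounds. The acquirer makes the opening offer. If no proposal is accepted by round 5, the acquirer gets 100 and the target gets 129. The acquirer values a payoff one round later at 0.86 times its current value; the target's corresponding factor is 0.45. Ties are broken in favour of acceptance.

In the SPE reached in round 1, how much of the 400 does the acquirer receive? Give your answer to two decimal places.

Round 5 (the acquirer proposes): the target gets 129 if talks fail, so the acquirer offers 129 and keeps 271.
Round 4 (the target proposes): the acquirer can get 271 next round, worth 0.86 × 271 = 233.06 now; the target offers that and keeps 166.94.
Round 3 (the acquirer proposes): the target can get 166.94 next round, worth 0.45 × 166.94 = 75.123 now, so the acquirer offers 75.123, keeping 324.877.
Round 2 (the target proposes): the acquirer can get 324.877 next round, worth 0.86 × 324.877 = 279.39422 now. The target offers 279.39422 and keeps 400 − 279.39422 = 120.60578.
Round 1 (the acquirer proposes): the target can get 120.60578 next round, worth 0.45 × 120.60578 = 54.272601 now; the acquirer offers that and keeps 345.727399.

345.73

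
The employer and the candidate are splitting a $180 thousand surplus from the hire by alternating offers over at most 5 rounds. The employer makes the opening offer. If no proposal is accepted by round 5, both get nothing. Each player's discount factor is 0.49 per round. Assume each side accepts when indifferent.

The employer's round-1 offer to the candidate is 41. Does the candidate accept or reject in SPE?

Round 5 (the employer proposes): rejection yields 0 for the candidate; the employer offers 0 and keeps 180.
Round 4 (the candidate proposes): the employer can get 180 next round, worth 0.49 × 180 = 88.2 now; the candidate offers that and keeps 91.8.
Round 3 (the employer proposes): the candidate can get 91.8 next round, worth 0.49 × 91.8 = 44.982 now; the employer offers that and keeps 135.018.
Round 2 (the candidate proposes): the employer can get 135.018 next round, worth 0.49 × 135.018 = 66.15882 now, so the candidate offers 66.15882, keeping 113.84118.
So by rejecting in round 1, the candidate gets 113.84118 next round, worth 0.49 × 113.84118 = 55.7821782 now.
Offer 41 < 55.7821782, so the candidate rejects.

Reject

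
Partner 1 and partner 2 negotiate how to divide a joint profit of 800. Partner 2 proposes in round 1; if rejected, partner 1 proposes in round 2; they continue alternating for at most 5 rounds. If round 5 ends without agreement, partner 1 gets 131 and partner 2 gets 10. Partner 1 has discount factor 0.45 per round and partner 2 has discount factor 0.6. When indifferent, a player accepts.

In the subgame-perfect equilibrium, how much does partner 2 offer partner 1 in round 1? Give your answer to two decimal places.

Round 5 (partner 2 proposes): partner 1 gets 131 if talks fail, so partner 2 offers 131 and keeps 669.
Round 4 (partner 1 proposes): partner 2 can get 669 next round, worth 0.6 × 669 = 401.4 now; partner 1 offers that and keeps 398.6.
Round 3 (partner 2 proposes): partner 1 can get 398.6 next round, worth 0.45 × 398.6 = 179.37 now, so partner 2 offers 179.37, keeping 620.63.
Round 2 (partner 1 proposes): partner 2 can get 620.63 next round, worth 0.6 × 620.63 = 372.378 now; partner 1 offers that and keeps 427.622.
Round 1 (partner 2 proposes): partner 1 can get 427.622 next round, worth 0.45 × 427.622 = 192.4299 now. Partner 2 offers 192.4299 and keeps 800 − 192.4299 = 607.5701.

192.43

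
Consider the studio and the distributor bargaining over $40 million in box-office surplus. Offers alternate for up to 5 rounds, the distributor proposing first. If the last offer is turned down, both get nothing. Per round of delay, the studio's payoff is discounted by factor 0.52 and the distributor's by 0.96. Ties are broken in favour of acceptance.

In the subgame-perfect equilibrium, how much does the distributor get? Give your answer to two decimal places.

Round 5 (the distributor proposes): rejection yields 0 for the studio; the distributor offers 0 and keeps 40.
Round 4 (the studio proposes): the distributor can get 40 next round, worth 0.96 × 40 = 38.4 now, so the studio offers 38.4, keeping 1.6.
Round 3 (the distributor proposes): the studio can get 1.6 next round, worth 0.52 × 1.6 = 0.832 now; the distributor offers that and keeps 39.168.
Round 2 (the studio proposes): the distributor can get 39.168 next round, worth 0.96 × 39.168 = 37.60128 now; the studio offers that and keeps 2.39872.
Round 1 (the distributor proposes): the studio can get 2.39872 next round, worth 0.52 × 2.39872 = 1.2473344 now, so the distributor offers 1.2473344, keeping 38.7526656.

38.75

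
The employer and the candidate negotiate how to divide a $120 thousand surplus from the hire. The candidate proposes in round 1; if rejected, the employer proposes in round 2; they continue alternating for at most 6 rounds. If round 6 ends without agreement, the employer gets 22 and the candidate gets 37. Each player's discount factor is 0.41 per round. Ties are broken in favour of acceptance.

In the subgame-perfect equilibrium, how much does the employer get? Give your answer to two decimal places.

Round 6 (the employer proposes): the candidate gets 37 if talks fail, so the employer offers 37 and keeps 83.
Round 5 (the candidate proposes): the employer can get 83 next round, worth 0.41 × 83 = 34.03 now. The candidate offers 34.03 and keeps 120 − 34.03 = 85.97.
Round 4 (the employer proposes): the candidate can get 85.97 next round, worth 0.41 × 85.97 = 35.2477 now; the employer offers that and keeps 84.7523.
Round 3 (the candidate proposes): the employer can get 84.7523 next round, worth 0.41 × 84.7523 = 34.748443 now, so the candidate offers 34.748443, keeping 85.251557.
Round 2 (the employer proposes): the candidate can get 85.251557 next round, worth 0.41 × 85.251557 = 34.95313837 now. The employer offers 34.95313837 and keeps 120 − 34.95313837 = 85.04686163.
Round 1 (the candidate proposes): the employer can get 85.04686163 next round, worth 0.41 × 85.04686163 = 34.8692132683 now, so the candidate offers 34.8692132683, keeping 85.1307867317.

34.87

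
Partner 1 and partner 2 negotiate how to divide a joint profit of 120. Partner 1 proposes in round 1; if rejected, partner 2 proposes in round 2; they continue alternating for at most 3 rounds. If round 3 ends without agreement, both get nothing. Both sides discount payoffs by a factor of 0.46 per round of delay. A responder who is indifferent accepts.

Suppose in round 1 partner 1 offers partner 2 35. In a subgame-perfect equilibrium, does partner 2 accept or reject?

Accept

Work out partner 2's continuation value if the offer is rejected.
Round 3 (partner 1 proposes): rejection yields 0 for partner 2; partner 1 offers 0 and keeps 120.
Round 2 (partner 2 proposes): partner 1 can get 120 next round, worth 0.46 × 120 = 55.2 now, so partner 2 offers 55.2, keeping 64.8.
So by rejecting in round 1, partner 2 gets 64.8 next round, worth 0.46 × 64.8 = 29.808 now.
Offer 35 ≥ 29.808, so partner 2 accepts.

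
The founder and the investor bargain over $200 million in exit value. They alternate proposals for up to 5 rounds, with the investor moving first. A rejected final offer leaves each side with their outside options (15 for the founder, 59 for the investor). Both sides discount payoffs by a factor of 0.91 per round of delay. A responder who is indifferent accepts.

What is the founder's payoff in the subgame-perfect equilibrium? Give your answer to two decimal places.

40.23

Solve by backward induction from round 5.
Round 5 (the investor proposes): the founder gets 15 if talks fail, so the investor offers 15 and keeps 185.
Round 4 (the founder proposes): the investor can get 185 next round, worth 0.91 × 185 = 168.35 now; the founder offers that and keeps 31.65.
Round 3 (the investor proposes): the founder can get 31.65 next round, worth 0.91 × 31.65 = 28.8015 now. The investor offers 28.8015 and keeps 200 − 28.8015 = 171.1985.
Round 2 (the founder proposes): the investor can get 171.1985 next round, worth 0.91 × 171.1985 = 155.790635 now. The founder offers 155.790635 and keeps 200 − 155.790635 = 44.209365.
Round 1 (the investor proposes): the founder can get 44.209365 next round, worth 0.91 × 44.209365 = 40.23052215 now. The investor offers 40.23052215 and keeps 200 − 40.23052215 = 159.76947785.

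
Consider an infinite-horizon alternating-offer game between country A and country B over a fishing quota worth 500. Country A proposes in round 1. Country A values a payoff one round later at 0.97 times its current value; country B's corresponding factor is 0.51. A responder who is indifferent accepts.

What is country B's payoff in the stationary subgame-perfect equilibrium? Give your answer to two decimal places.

In a stationary SPE each proposer offers the other exactly their discounted continuation value.
If country A keeps x when proposing and country B keeps y when proposing, then x = 500 − 0.51y and y = 500 − 0.97x.
Solving: x = 500(1 − 0.51) / (1 − 0.97·0.51) = 245 / 0.5053 ≈ 484.8605.
Country B gets 500 − 484.8605 ≈ 15.1395.

15.14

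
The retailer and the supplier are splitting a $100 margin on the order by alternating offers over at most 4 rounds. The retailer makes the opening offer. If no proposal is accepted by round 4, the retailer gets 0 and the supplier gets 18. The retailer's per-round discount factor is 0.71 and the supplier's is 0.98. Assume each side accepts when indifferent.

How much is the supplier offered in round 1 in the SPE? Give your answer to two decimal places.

96.61

Work backward from the last round.
Round 4 (the supplier proposes): rejection yields 0 for the retailer; the supplier offers 0 and keeps 100.
Round 3 (the retailer proposes): the supplier can get 100 next round, worth 0.98 × 100 = 98 now. The retailer offers 98 and keeps 100 − 98 = 2.
Round 2 (the supplier proposes): the retailer can get 2 next round, worth 0.71 × 2 = 1.42 now, so the supplier offers 1.42, keeping 98.58.
Round 1 (the retailer proposes): the supplier can get 98.58 next round, worth 0.98 × 98.58 = 96.6084 now, so the retailer offers 96.6084, keeping 3.3916.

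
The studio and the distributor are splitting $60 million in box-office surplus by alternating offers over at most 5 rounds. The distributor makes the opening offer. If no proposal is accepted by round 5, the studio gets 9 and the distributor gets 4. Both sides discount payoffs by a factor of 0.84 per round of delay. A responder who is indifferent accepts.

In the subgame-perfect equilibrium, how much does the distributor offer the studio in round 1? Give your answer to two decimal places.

Round 5 (the distributor proposes): the studio gets 9 if talks fail, so the distributor offers 9 and keeps 51.
Round 4 (the studio proposes): the distributor can get 51 next round, worth 0.84 × 51 = 42.84 now; the studio offers that and keeps 17.16.
Round 3 (the distributor proposes): the studio can get 17.16 next round, worth 0.84 × 17.16 = 14.4144 now. The distributor offers 14.4144 and keeps 60 − 14.4144 = 45.5856.
Round 2 (the studio proposes): the distributor can get 45.5856 next round, worth 0.84 × 45.5856 = 38.291904 now, so the studio offers 38.291904, keeping 21.708096.
Round 1 (the distributor proposes): the studio can get 21.708096 next round, worth 0.84 × 21.708096 = 18.23480064 now, so the distributor offers 18.23480064, keeping 41.76519936.

18.23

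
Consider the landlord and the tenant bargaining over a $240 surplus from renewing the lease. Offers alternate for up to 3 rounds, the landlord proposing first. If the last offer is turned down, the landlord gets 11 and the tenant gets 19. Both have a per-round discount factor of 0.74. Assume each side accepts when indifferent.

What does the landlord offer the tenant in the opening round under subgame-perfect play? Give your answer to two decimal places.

Round 3 (the landlord proposes): the tenant gets 19 if talks fail, so the landlord offers 19 and keeps 221.
Round 2 (the tenant proposes): the landlord can get 221 next round, worth 0.74 × 221 = 163.54 now, so the tenant offers 163.54, keeping 76.46.
Round 1 (the landlord proposes): the tenant can get 76.46 next round, worth 0.74 × 76.46 = 56.5804 now. The landlord offers 56.5804 and keeps 240 − 56.5804 = 183.4196.

56.58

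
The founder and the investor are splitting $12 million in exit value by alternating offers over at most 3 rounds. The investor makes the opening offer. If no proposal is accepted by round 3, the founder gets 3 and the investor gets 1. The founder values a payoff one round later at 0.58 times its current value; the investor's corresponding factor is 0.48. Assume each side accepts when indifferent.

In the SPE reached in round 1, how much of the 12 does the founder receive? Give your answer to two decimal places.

4.45

Work backward from the last round.
Round 3 (the investor proposes): the founder gets 3 if talks fail, so the investor offers 3 and keeps 9.
Round 2 (the founder proposes): the investor can get 9 next round, worth 0.48 × 9 = 4.32 now; the founder offers that and keeps 7.68.
Round 1 (the investor proposes): the founder can get 7.68 next round, worth 0.58 × 7.68 = 4.4544 now. The investor offers 4.4544 and keeps 12 − 4.4544 = 7.5456.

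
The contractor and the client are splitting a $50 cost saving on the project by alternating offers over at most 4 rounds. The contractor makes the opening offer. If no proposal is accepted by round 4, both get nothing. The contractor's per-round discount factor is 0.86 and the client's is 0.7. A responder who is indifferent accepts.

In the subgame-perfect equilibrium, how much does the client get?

Round 4 (the client proposes): rejection yields 0 for the contractor; the client offers 0 and keeps 50.
Round 3 (the contractor proposes): the client can get 50 next round, worth 0.7 × 50 = 35 now, so the contractor offers 35, keeping 15.
Round 2 (the client proposes): the contractor can get 15 next round, worth 0.86 × 15 = 12.9 now. The client offers 12.9 and keeps 50 − 12.9 = 37.1.
Round 1 (the contractor proposes): the client can get 37.1 next round, worth 0.7 × 37.1 = 25.97 now, so the contractor offers 25.97, keeping 24.03.

25.97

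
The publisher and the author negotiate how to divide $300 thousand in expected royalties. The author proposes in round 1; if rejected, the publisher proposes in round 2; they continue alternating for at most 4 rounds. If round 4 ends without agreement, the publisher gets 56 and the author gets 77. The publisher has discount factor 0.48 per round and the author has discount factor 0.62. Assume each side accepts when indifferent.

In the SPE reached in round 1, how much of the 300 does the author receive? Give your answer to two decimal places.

By backward induction:
Round 4 (the publisher proposes): the author gets 77 if talks fail, so the publisher offers 77 and keeps 223.
Round 3 (the author proposes): the publisher can get 223 next round, worth 0.48 × 223 = 107.04 now; the author offers that and keeps 192.96.
Round 2 (the publisher proposes): the author can get 192.96 next round, worth 0.62 × 192.96 = 119.6352 now, so the publisher offers 119.6352, keeping 180.3648.
Round 1 (the author proposes): the publisher can get 180.3648 next round, worth 0.48 × 180.3648 = 86.575104 now. The author offers 86.575104 and keeps 300 − 86.575104 = 213.424896.

213.42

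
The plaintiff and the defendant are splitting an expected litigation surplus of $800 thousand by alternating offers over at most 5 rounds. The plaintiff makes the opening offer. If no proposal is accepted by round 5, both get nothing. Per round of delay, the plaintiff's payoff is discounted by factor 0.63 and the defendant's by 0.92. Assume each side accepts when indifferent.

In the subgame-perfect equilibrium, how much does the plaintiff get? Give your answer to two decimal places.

Round 5 (the plaintiff proposes): the defendant will accept anything ≥ 0, so the plaintiff offers 0 and keeps 800.
Round 4 (the defendant proposes): the plaintiff can get 800 next round, worth 0.63 × 800 = 504 now; the defendant offers that and keeps 296.
Round 3 (the plaintiff proposes): the defendant can get 296 next round, worth 0.92 × 296 = 272.32 now; the plaintiff offers that and keeps 527.68.
Round 2 (the defendant proposes): the plaintiff can get 527.68 next round, worth 0.63 × 527.68 = 332.4384 now. The defendant offers 332.4384 and keeps 800 − 332.4384 = 467.5616.
Round 1 (the plaintiff proposes): the defendant can get 467.5616 next round, worth 0.92 × 467.5616 = 430.156672 now. The plaintiff offers 430.156672 and keeps 800 − 430.156672 = 369.843328.

369.84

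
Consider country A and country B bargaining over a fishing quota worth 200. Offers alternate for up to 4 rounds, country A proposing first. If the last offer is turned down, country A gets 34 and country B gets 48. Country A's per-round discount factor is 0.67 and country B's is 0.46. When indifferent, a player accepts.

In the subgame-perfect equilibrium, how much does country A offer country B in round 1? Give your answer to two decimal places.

Round 4 (country B proposes): country A gets 34 if talks fail, so country B offers 34 and keeps 166.
Round 3 (country A proposes): country B can get 166 next round, worth 0.46 × 166 = 76.36 now. Country A offers 76.36 and keeps 200 − 76.36 = 123.64.
Round 2 (country B proposes): country A can get 123.64 next round, worth 0.67 × 123.64 = 82.8388 now; country B offers that and keeps 117.1612.
Round 1 (country A proposes): country B can get 117.1612 next round, worth 0.46 × 117.1612 = 53.894152 now; country A offers that and keeps 146.105848.

53.89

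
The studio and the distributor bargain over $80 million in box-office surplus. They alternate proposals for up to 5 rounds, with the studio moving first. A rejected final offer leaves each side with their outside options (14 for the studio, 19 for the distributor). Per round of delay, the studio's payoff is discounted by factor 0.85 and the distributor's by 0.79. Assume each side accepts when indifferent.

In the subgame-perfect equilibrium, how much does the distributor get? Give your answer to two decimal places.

Round 5 (the studio proposes): the distributor gets 19 if talks fail, so the studio offers 19 and keeps 61.
Round 4 (the distributor proposes): the studio can get 61 next round, worth 0.85 × 61 = 51.85 now. The distributor offers 51.85 and keeps 80 − 51.85 = 28.15.
Round 3 (the studio proposes): the distributor can get 28.15 next round, worth 0.79 × 28.15 = 22.2385 now; the studio offers that and keeps 57.7615.
Round 2 (the distributor proposes): the studio can get 57.7615 next round, worth 0.85 × 57.7615 = 49.097275 now; the distributor offers that and keeps 30.902725.
Round 1 (the studio proposes): the distributor can get 30.902725 next round, worth 0.79 × 30.902725 = 24.41315275 now. The studio offers 24.41315275 and keeps 80 − 24.41315275 = 55.58684725.

24.41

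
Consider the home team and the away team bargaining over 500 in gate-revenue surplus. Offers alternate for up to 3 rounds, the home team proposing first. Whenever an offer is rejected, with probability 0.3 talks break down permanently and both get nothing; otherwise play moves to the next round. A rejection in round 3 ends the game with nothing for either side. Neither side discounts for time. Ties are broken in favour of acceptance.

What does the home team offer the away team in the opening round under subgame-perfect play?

105

Round 3 (the home team proposes): rejection yields 0 for the away team; the home team offers 0 and keeps 500.
Round 2 (the away team proposes): rejecting gives the home team an expected 0.7 × 500 = 350, so the away team offers 350, keeping 150.
Round 1 (the home team proposes): rejecting gives the away team an expected 0.7 × 150 = 105, so the home team offers 105, keeping 395.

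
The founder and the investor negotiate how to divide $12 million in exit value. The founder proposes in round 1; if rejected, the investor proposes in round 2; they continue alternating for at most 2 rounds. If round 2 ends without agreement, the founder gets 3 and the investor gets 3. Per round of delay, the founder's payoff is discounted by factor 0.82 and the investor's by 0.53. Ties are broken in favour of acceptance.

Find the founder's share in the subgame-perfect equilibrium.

Round 2 (the investor proposes): the founder gets 3 if talks fail, so the investor offers 3 and keeps 9.
Round 1 (the founder proposes): the investor can get 9 next round, worth 0.53 × 9 = 4.77 now. The founder offers 4.77 and keeps 12 − 4.77 = 7.23.

7.23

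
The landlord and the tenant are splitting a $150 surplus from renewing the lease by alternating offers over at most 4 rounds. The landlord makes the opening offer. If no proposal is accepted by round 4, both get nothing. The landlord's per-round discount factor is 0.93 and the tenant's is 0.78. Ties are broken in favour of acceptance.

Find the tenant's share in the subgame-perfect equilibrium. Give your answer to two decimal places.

Round 4 (the tenant proposes): rejection yields 0 for the landlord; the tenant offers 0 and keeps 150.
Round 3 (the landlord proposes): the tenant can get 150 next round, worth 0.78 × 150 = 117 now, so the landlord offers 117, keeping 33.
Round 2 (the tenant proposes): the landlord can get 33 next round, worth 0.93 × 33 = 30.69 now, so the tenant offers 30.69, keeping 119.31.
Round 1 (the landlord proposes): the tenant can get 119.31 next round, worth 0.78 × 119.31 = 93.0618 now; the landlord offers that and keeps 56.9382.

93.06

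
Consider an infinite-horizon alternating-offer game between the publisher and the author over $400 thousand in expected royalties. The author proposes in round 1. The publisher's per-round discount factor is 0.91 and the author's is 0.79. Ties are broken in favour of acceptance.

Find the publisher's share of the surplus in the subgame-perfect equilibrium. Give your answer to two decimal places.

271.93

When the author proposes, the publisher accepts any offer worth at least 0.91 times what the publisher would get by proposing next round; and vice versa.
This gives x = 400 − 0.91y and y = 400 − 0.79x, where x and y are each side's share when it proposes.
Hence (1 − 0.91·0.79)x = 400(1 − 0.91), i.e. 0.2811·x = 36.
x ≈ 128.0683; the publisher's share is 400 − x ≈ 271.9317.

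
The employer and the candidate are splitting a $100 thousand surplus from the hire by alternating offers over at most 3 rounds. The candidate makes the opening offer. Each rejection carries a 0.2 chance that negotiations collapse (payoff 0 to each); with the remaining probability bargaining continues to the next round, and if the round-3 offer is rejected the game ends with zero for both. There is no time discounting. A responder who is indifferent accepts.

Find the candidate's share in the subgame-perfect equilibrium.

By backward induction:
Round 3 (the candidate proposes): the employer will accept anything ≥ 0, so the candidate offers 0 and keeps 100.
Round 2 (the employer proposes): rejecting gives the candidate an expected 0.8 × 100 = 80. The employer offers 80 and keeps 100 − 80 = 20.
Round 1 (the candidate proposes): rejecting gives the employer an expected 0.8 × 20 = 16, so the candidate offers 16, keeping 84.

84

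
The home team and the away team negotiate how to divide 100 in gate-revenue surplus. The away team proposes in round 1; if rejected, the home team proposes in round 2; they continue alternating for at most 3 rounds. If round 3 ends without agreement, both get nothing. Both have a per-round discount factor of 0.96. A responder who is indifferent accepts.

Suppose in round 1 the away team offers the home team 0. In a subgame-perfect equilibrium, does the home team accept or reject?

Reject

Round 3 (the away team proposes): rejection yields 0 for the home team; the away team offers 0 and keeps 100.
Round 2 (the home team proposes): the away team can get 100 next round, worth 0.96 × 100 = 96 now, so the home team offers 96, keeping 4.
So by rejecting in round 1, the home team gets 4 next round, worth 0.96 × 4 = 3.84 now.
Offer 0 < 3.84, so the home team rejects.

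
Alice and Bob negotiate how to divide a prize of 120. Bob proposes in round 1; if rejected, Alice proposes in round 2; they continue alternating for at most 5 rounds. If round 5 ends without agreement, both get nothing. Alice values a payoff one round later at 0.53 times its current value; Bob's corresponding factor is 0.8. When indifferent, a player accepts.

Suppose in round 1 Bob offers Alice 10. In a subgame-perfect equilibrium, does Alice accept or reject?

Reject

Work out Alice's continuation value if the offer is rejected.
Round 5 (Bob proposes): rejection yields 0 for Alice; Bob offers 0 and keeps 120.
Round 4 (Alice proposes): Bob can get 120 next round, worth 0.8 × 120 = 96 now. Alice offers 96 and keeps 120 − 96 = 24.
Round 3 (Bob proposes): Alice can get 24 next round, worth 0.53 × 24 = 12.72 now, so Bob offers 12.72, keeping 107.28.
Round 2 (Alice proposes): Bob can get 107.28 next round, worth 0.8 × 107.28 = 85.824 now; Alice offers that and keeps 34.176.
So by rejecting in round 1, Alice gets 34.176 next round, worth 0.53 × 34.176 = 18.11328 now.
Offer 10 < 18.11328, so Alice rejects.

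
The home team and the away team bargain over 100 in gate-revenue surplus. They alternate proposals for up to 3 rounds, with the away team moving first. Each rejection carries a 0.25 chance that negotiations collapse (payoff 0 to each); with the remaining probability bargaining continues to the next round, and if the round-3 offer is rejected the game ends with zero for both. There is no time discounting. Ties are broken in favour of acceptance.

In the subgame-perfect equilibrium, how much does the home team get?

18.75

Round 3 (the away team proposes): the home team will accept anything ≥ 0, so the away team offers 0 and keeps 100.
Round 2 (the home team proposes): rejecting gives the away team an expected 0.75 × 100 = 75, so the home team offers 75, keeping 25.
Round 1 (the away team proposes): rejecting gives the home team an expected 0.75 × 25 = 18.75; the away team offers that and keeps 81.25.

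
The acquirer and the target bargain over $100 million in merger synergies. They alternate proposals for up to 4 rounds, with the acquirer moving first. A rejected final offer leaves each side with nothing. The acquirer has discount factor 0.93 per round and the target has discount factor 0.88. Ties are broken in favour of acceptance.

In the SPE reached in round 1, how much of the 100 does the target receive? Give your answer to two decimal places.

Round 4 (the target proposes): rejection yields 0 for the acquirer; the target offers 0 and keeps 100.
Round 3 (the acquirer proposes): the target can get 100 next round, worth 0.88 × 100 = 88 now; the acquirer offers that and keeps 12.
Round 2 (the target proposes): the acquirer can get 12 next round, worth 0.93 × 12 = 11.16 now. The target offers 11.16 and keeps 100 − 11.16 = 88.84.
Round 1 (the acquirer proposes): the target can get 88.84 next round, worth 0.88 × 88.84 = 78.1792 now, so the acquirer offers 78.1792, keeping 21.8208.

78.18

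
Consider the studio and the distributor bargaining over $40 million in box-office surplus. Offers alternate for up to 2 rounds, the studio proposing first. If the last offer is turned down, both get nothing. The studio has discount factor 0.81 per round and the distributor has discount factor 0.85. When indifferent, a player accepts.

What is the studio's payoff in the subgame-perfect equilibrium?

Round 2 (the distributor proposes): the studio will accept anything ≥ 0, so the distributor offers 0 and keeps 40.
Round 1 (the studio proposes): the distributor can get 40 next round, worth 0.85 × 40 = 34 now; the studio offers that and keeps 6.

6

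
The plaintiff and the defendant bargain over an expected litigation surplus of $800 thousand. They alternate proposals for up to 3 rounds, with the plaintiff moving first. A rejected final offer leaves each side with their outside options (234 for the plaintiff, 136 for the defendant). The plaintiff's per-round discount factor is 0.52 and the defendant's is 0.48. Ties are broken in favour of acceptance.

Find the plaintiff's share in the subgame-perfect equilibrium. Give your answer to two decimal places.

581.73

Round 3 (the plaintiff proposes): the defendant gets 136 if talks fail, so the plaintiff offers 136 and keeps 664.
Round 2 (the defendant proposes): the plaintiff can get 664 next round, worth 0.52 × 664 = 345.28 now, so the defendant offers 345.28, keeping 454.72.
Round 1 (the plaintiff proposes): the defendant can get 454.72 next round, worth 0.48 × 454.72 = 218.2656 now. The plaintiff offers 218.2656 and keeps 800 − 218.2656 = 581.7344.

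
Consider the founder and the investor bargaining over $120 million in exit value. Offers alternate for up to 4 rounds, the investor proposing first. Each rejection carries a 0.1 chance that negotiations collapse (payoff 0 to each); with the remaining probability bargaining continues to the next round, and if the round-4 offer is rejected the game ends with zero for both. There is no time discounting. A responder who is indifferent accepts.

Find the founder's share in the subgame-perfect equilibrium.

Round 4 (the founder proposes): the investor will accept anything ≥ 0, so the founder offers 0 and keeps 120.
Round 3 (the investor proposes): rejecting gives the founder an expected 0.9 × 120 = 108, so the investor offers 108, keeping 12.
Round 2 (the founder proposes): rejecting gives the investor an expected 0.9 × 12 = 10.8. The founder offers 10.8 and keeps 120 − 10.8 = 109.2.
Round 1 (the investor proposes): rejecting gives the founder an expected 0.9 × 109.2 = 98.28. The investor offers 98.28 and keeps 120 − 98.28 = 21.72.

98.28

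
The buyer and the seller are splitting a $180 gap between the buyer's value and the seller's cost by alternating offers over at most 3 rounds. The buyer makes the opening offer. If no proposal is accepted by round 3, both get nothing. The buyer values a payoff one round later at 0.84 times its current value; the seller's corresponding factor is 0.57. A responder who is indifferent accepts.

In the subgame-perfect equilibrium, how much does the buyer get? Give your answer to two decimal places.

163.58

By backward induction:
Round 3 (the buyer proposes): rejection yields 0 for the seller; the buyer offers 0 and keeps 180.
Round 2 (the seller proposes): the buyer can get 180 next round, worth 0.84 × 180 = 151.2 now, so the seller offers 151.2, keeping 28.8.
Round 1 (the buyer proposes): the seller can get 28.8 next round, worth 0.57 × 28.8 = 16.416 now; the buyer offers that and keeps 163.584.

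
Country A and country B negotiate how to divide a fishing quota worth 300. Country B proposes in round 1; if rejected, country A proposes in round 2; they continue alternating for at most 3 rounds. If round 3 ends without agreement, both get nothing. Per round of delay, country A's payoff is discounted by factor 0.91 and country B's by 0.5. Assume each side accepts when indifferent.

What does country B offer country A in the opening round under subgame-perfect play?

136.5

Work backward from the last round.
Round 3 (country B proposes): rejection yields 0 for country A; country B offers 0 and keeps 300.
Round 2 (country A proposes): country B can get 300 next round, worth 0.5 × 300 = 150 now, so country A offers 150, keeping 150.
Round 1 (country B proposes): country A can get 150 next round, worth 0.91 × 150 = 136.5 now, so country B offers 136.5, keeping 163.5.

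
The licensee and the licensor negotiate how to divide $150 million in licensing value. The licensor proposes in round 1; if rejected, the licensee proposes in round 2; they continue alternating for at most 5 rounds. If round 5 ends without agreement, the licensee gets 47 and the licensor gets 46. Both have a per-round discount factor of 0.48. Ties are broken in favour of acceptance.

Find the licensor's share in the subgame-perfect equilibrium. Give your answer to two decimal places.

101.44

Round 5 (the licensor proposes): the licensee gets 47 if talks fail, so the licensor offers 47 and keeps 103.
Round 4 (the licensee proposes): the licensor can get 103 next round, worth 0.48 × 103 = 49.44 now, so the licensee offers 49.44, keeping 100.56.
Round 3 (the licensor proposes): the licensee can get 100.56 next round, worth 0.48 × 100.56 = 48.2688 now, so the licensor offers 48.2688, keeping 101.7312.
Round 2 (the licensee proposes): the licensor can get 101.7312 next round, worth 0.48 × 101.7312 = 48.830976 now. The licensee offers 48.830976 and keeps 150 − 48.830976 = 101.169024.
Round 1 (the licensor proposes): the licensee can get 101.169024 next round, worth 0.48 × 101.169024 = 48.56113152 now. The licensor offers 48.56113152 and keeps 150 − 48.56113152 = 101.43886848.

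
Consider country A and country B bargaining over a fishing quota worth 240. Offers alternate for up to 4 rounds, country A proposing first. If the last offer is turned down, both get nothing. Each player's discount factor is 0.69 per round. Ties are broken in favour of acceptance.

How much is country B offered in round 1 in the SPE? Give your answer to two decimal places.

130.18

Round 4 (country B proposes): country A will accept anything ≥ 0, so country B offers 0 and keeps 240.
Round 3 (country A proposes): country B can get 240 next round, worth 0.69 × 240 = 165.6 now, so country A offers 165.6, keeping 74.4.
Round 2 (country B proposes): country A can get 74.4 next round, worth 0.69 × 74.4 = 51.336 now, so country B offers 51.336, keeping 188.664.
Round 1 (country A proposes): country B can get 188.664 next round, worth 0.69 × 188.664 = 130.17816 now, so country A offers 130.17816, keeping 109.82184.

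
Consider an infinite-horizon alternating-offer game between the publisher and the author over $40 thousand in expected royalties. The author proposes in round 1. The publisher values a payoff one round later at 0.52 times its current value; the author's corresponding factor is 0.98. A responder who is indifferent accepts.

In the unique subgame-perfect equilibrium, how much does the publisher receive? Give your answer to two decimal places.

When the author proposes, the publisher accepts any offer worth at least 0.52 times what the publisher would get by proposing next round; and vice versa.
This gives x = 40 − 0.52y and y = 40 − 0.98x, where x and y are each side's share when it proposes.
Hence (1 − 0.52·0.98)x = 40(1 − 0.52), i.e. 0.4904·x = 19.2.
x ≈ 39.1517; the publisher's share is 40 − x ≈ 0.8483.

0.85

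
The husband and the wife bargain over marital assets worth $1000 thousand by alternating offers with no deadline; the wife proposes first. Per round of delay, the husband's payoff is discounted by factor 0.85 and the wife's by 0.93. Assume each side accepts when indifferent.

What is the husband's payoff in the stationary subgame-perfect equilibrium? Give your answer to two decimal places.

Let x be the wife's share when the wife proposes and y be the husband's share when the husband proposes.
The husband accepts iff offered ≥ 0.85·y, so x = 1000 − 0.85y. Symmetrically y = 1000 − 0.93x.
Substituting: x = 1000 − 0.85(1000 − 0.93x), giving x(1 − 0.93·0.85) = 1000(1 − 0.85).
So x = 1000 × 0.15 / 0.2095 ≈ 715.9905, and the husband receives 1000 − x ≈ 284.0095.

284.01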